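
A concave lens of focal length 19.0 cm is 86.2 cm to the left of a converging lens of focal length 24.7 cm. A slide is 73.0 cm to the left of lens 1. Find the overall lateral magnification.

m = -0.0666

f₁ = −19.0 cm (diverging).
Lens 1: 1/d_i1 = 1/(-19.0) − 1/(73.0) = -0.06633, so d_i1 = -15.08 cm; m₁ = −d_i1/d_o1 = +0.2066.
d_o2 = 86.2 − (-15.08) = 101.3 cm.
Lens 2: 1/d_i2 = 1/(24.7) − 1/(101.3) = 0.03061, so d_i2 = 32.66 cm; m₂ = −d_i2/d_o2 = -0.3225.
m = m₁·m₂ = (+0.2066)(-0.3225) = -0.0666.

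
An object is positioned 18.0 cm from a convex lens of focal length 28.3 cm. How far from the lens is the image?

49.5 cm

Lens equation: 1/q = 1/f − 1/p = 1/(28.30) − 1/(18.0) = 0.03534 − 0.05556 = -0.02022, so q = -49.5 cm.
The image is virtual, upright and enlarged, on the same side as the object.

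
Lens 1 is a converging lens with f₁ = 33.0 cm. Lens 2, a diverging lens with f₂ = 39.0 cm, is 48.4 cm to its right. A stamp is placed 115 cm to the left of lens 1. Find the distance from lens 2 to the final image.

Lens 1: 1/d_i1 = 1/f₁ − 1/d_o1 = 1/(33.0) − 1/(115) = 0.02161, so d_i1 = 46.28 cm.
The intermediate image is 46.28 cm to the right of lens 1, which is 48.4 − (46.28) = 2.120 cm to the left of lens 2, so d_o2 = +2.120 cm.
Lens 2 is diverging, so f₂ = −39.0 cm.
Lens 2: 1/d_i2 = 1/f₂ − 1/d_o2 = 1/(-39.0) − 1/(2.120) = -0.4973, so d_i2 = -2.01 cm.
The final image is virtual, 2.01 cm to the left of lens 2 (overall magnification ≈ -0.38).

2.01 cm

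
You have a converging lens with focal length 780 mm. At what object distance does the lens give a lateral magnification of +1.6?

m = −d_i/d_o ⇒ d_i = −m·d_o.
1/f = 1/d_o + 1/d_i = 1/d_o − 1/(m·d_o) = (1 − 1/m)/d_o, so d_o = f(1 − 1/m) = (780.0)(1 − 1/(+1.6)) = 292 mm.

292 mm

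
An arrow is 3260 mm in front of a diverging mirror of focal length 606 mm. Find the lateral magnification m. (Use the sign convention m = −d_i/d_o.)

For a diverging mirror, f = -606 mm.
1/d_i = 1/f − 1/d_o = 1/(-606.0) − 1/(3260) = -0.001957, so d_i = -511.0 mm.
m = −d_i/d_o = −(-511.0)/(3260) = +0.157.
The image is virtual, upright and reduced, behind the mirror.

m = +0.157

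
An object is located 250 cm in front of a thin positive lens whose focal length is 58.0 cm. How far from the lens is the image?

75.5 cm

Thin-lens equation: 1/s_i = 1/f − 1/s_o = 1/(58.00) − 1/(250) = 0.01724 − 0.004000 = 0.01324, so s_i = 75.5 cm.
The image is real, inverted and reduced, on the far side of the lens.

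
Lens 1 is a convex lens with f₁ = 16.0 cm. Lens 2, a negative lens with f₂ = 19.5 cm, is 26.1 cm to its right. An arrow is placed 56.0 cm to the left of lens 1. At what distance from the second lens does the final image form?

Lens 1: 1/d_i1 = 1/f₁ − 1/d_o1 = 1/(16.0) − 1/(56.0) = 0.04464, so d_i1 = 22.40 cm.
The intermediate image is 22.40 cm to the right of lens 1, which is 26.1 − (22.40) = 3.700 cm to the left of lens 2, so d_o2 = +3.700 cm.
Lens 2 is diverging, so f₂ = −19.5 cm.
Lens 2: 1/d_i2 = 1/f₂ − 1/d_o2 = 1/(-19.5) − 1/(3.700) = -0.3216, so d_i2 = -3.11 cm.
The final image is virtual, 3.11 cm to the left of lens 2 (overall magnification ≈ -0.34).

3.11 cm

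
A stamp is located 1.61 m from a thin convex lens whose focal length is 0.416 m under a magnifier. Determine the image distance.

Lens equation: 1/q = 1/f − 1/p = 1/(0.4160) − 1/(1.61) = 2.404 − 0.6211 = 1.783, so q = 0.561 m.
The image is real, inverted and reduced, on the far side of the lens.

0.561 m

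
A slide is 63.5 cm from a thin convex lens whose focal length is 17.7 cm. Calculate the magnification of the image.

1/d_i = 1/f − 1/d_o = 1/(17.70) − 1/(63.5) = 0.04075, so d_i = 24.54 cm.
m = −d_i/d_o = −(24.54)/(63.5) = -0.386.
The image is real, inverted and reduced, on the far side of the lens.

m = -0.386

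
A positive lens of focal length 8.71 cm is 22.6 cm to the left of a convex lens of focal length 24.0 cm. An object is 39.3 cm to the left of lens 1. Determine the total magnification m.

m = -0.543

Lens 1: 1/d_i1 = 1/(8.71) − 1/(39.3) = 0.08937, so d_i1 = 11.19 cm; m₁ = −d_i1/d_o1 = -0.2847.
d_o2 = 22.6 − (11.19) = 11.41 cm.
Lens 2: 1/d_i2 = 1/(24.0) − 1/(11.41) = -0.04598, so d_i2 = -21.75 cm; m₂ = −d_i2/d_o2 = +1.906.
m = m₁·m₂ = (-0.2847)(+1.906) = -0.543.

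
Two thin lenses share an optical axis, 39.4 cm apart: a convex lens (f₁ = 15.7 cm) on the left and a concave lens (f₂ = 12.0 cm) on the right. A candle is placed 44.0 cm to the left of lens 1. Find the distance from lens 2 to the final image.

Lens 1: 1/d_i1 = 1/f₁ − 1/d_o1 = 1/(15.7) − 1/(44.0) = 0.04097, so d_i1 = 24.41 cm.
The intermediate image is 24.41 cm to the right of lens 1, which is 39.4 − (24.41) = 14.99 cm to the left of lens 2, so d_o2 = +14.99 cm.
Lens 2 is diverging, so f₂ = −12.0 cm.
Lens 2: 1/d_i2 = 1/f₂ − 1/d_o2 = 1/(-12.0) − 1/(14.99) = -0.1500, so d_i2 = -6.66 cm.
The final image is virtual, 6.66 cm to the left of lens 2 (overall magnification ≈ -0.25).

6.66 cm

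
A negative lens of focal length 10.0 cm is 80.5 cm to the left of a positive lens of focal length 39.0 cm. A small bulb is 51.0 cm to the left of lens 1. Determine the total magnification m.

f₁ = −10.0 cm (diverging).
Lens 1: 1/d_i1 = 1/(-10.0) − 1/(51.0) = -0.1196, so d_i1 = -8.361 cm; m₁ = −d_i1/d_o1 = +0.1639.
d_o2 = 80.5 − (-8.361) = 88.86 cm.
Lens 2: 1/d_i2 = 1/(39.0) − 1/(88.86) = 0.01439, so d_i2 = 69.51 cm; m₂ = −d_i2/d_o2 = -0.7822.
m = m₁·m₂ = (+0.1639)(-0.7822) = -0.128.

m = -0.128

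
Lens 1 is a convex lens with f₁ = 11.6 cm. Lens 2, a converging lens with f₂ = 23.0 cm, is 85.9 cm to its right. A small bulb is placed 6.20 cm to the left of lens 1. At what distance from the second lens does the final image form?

Lens 1: 1/d_i1 = 1/f₁ − 1/d_o1 = 1/(11.6) − 1/(6.20) = -0.07508, so d_i1 = -13.32 cm.
The intermediate image is 13.32 cm to the left of lens 1 (virtual), which is 85.9 − (-13.32) = 99.22 cm to the left of lens 2, so d_o2 = +99.22 cm.
Lens 2: 1/d_i2 = 1/f₂ − 1/d_o2 = 1/(23.0) − 1/(99.22) = 0.03340, so d_i2 = 29.9 cm.
The final image is real, 29.9 cm to the right of lens 2 (overall magnification ≈ -0.65).

29.9 cm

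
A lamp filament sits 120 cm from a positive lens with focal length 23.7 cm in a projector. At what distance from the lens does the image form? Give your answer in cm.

29.5 cm

Thin-lens equation: 1/q = 1/f − 1/p = 1/(23.70) − 1/(120) = 0.04219 − 0.008333 = 0.03386, so q = 29.5 cm.
The image is real, inverted and reduced, on the far side of the lens.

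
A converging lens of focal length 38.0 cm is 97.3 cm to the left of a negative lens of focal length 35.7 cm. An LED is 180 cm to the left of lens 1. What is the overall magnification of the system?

Lens 1: 1/d_i1 = 1/(38.0) − 1/(180) = 0.02076, so d_i1 = 48.17 cm; m₁ = −d_i1/d_o1 = -0.2676.
d_o2 = 97.3 − (48.17) = 49.13 cm.
f₂ = −35.7 cm (diverging).
Lens 2: 1/d_i2 = 1/(-35.7) − 1/(49.13) = -0.04837, so d_i2 = -20.68 cm; m₂ = −d_i2/d_o2 = +0.4208.
m = m₁·m₂ = (-0.2676)(+0.4208) = -0.113.

m = -0.113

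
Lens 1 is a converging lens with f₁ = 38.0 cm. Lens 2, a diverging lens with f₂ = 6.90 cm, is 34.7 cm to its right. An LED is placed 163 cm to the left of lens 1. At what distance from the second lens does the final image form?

12.9 cm

Lens 1: 1/d_i1 = 1/f₁ − 1/d_o1 = 1/(38.0) − 1/(163) = 0.02018, so d_i1 = 49.55 cm.
The intermediate image is 49.55 cm to the right of lens 1, which lies 14.85 cm to the right of lens 2 — a virtual object — so d_o2 = −14.85 cm.
Lens 2 is diverging, so f₂ = −6.90 cm.
Lens 2: 1/d_i2 = 1/f₂ − 1/d_o2 = 1/(-6.90) − 1/(-14.85) = -0.07759, so d_i2 = -12.9 cm.
The final image is virtual, 12.9 cm to the left of lens 2 (overall magnification ≈ 0.26).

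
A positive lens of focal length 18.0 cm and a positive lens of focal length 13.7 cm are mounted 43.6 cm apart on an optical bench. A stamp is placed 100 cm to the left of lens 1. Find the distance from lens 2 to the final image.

Lens 1: 1/d_i1 = 1/f₁ − 1/d_o1 = 1/(18.0) − 1/(100) = 0.04556, so d_i1 = 21.95 cm.
The intermediate image is 21.95 cm to the right of lens 1, which is 43.6 − (21.95) = 21.65 cm to the left of lens 2, so d_o2 = +21.65 cm.
Lens 2: 1/d_i2 = 1/f₂ − 1/d_o2 = 1/(13.7) − 1/(21.65) = 0.02680, so d_i2 = 37.3 cm.
The final image is real, 37.3 cm to the right of lens 2 (overall magnification ≈ 0.38).

37.3 cm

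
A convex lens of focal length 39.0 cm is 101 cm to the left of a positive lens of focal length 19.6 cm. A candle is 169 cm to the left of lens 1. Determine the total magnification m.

Lens 1: 1/d_i1 = 1/(39.0) − 1/(169) = 0.01972, so d_i1 = 50.70 cm; m₁ = −d_i1/d_o1 = -0.3000.
d_o2 = 101 − (50.70) = 50.30 cm.
Lens 2: 1/d_i2 = 1/(19.6) − 1/(50.30) = 0.03114, so d_i2 = 32.11 cm; m₂ = −d_i2/d_o2 = -0.6384.
m = m₁·m₂ = (-0.3000)(-0.6384) = +0.192.

m = +0.192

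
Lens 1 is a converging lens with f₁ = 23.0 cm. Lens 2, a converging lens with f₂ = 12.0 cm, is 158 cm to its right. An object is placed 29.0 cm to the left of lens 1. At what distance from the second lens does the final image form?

16.1 cm

Lens 1: 1/d_i1 = 1/f₁ − 1/d_o1 = 1/(23.0) − 1/(29.0) = 0.008996, so d_i1 = 111.2 cm.
The intermediate image is 111.2 cm to the right of lens 1, which is 158 − (111.2) = 46.80 cm to the left of lens 2, so d_o2 = +46.80 cm.
Lens 2: 1/d_i2 = 1/f₂ − 1/d_o2 = 1/(12.0) − 1/(46.80) = 0.06197, so d_i2 = 16.1 cm.
The final image is real, 16.1 cm to the right of lens 2 (overall magnification ≈ 1.3).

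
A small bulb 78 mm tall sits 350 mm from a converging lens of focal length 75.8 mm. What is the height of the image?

1/d_i = 1/f − 1/d_o = 1/(75.80) − 1/(350) = 0.01034, so d_i = 96.75 mm.
m = −d_i/d_o = -0.2764.
|h_i| = |m|·h_o = 0.2764 × 78 = 21.6 mm. The image is real, inverted and reduced, on the far side of the lens.

21.6 mm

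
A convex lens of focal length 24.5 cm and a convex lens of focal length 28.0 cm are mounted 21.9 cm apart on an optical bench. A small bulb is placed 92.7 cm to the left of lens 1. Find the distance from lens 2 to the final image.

8.10 cm

Lens 1: 1/d_i1 = 1/f₁ − 1/d_o1 = 1/(24.5) − 1/(92.7) = 0.03003, so d_i1 = 33.30 cm.
The intermediate image is 33.30 cm to the right of lens 1, which lies 11.40 cm to the right of lens 2 — a virtual object — so d_o2 = −11.40 cm.
Lens 2: 1/d_i2 = 1/f₂ − 1/d_o2 = 1/(28.0) − 1/(-11.40) = 0.1234, so d_i2 = 8.10 cm.
The final image is real, 8.10 cm to the right of lens 2 (overall magnification ≈ -0.26).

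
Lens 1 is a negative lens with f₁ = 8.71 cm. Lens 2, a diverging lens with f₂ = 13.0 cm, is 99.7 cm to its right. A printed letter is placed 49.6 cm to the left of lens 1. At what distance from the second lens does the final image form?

Lens 1 is diverging, so f₁ = −8.71 cm.
Lens 1: 1/d_i1 = 1/f₁ − 1/d_o1 = 1/(-8.71) − 1/(49.6) = -0.1350, so d_i1 = -7.409 cm.
The intermediate image is 7.409 cm to the left of lens 1 (virtual), which is 99.7 − (-7.409) = 107.1 cm to the left of lens 2, so d_o2 = +107.1 cm.
Lens 2 is diverging, so f₂ = −13.0 cm.
Lens 2: 1/d_i2 = 1/f₂ − 1/d_o2 = 1/(-13.0) − 1/(107.1) = -0.08626, so d_i2 = -11.6 cm.
The final image is virtual, 11.6 cm to the left of lens 2 (overall magnification ≈ 0.016).

11.6 cm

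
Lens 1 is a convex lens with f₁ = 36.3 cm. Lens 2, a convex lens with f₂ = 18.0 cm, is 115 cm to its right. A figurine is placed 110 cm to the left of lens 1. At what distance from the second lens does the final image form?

Lens 1: 1/d_i1 = 1/f₁ − 1/d_o1 = 1/(36.3) − 1/(110) = 0.01846, so d_i1 = 54.18 cm.
The intermediate image is 54.18 cm to the right of lens 1, which is 115 − (54.18) = 60.82 cm to the left of lens 2, so d_o2 = +60.82 cm.
Lens 2: 1/d_i2 = 1/f₂ − 1/d_o2 = 1/(18.0) − 1/(60.82) = 0.03911, so d_i2 = 25.6 cm.
The final image is real, 25.6 cm to the right of lens 2 (overall magnification ≈ 0.21).

25.6 cm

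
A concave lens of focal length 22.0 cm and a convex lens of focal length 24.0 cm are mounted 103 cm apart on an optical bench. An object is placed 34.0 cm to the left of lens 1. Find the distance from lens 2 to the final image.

30.2 cm

Lens 1 is diverging, so f₁ = −22.0 cm.
Lens 1: 1/d_i1 = 1/f₁ − 1/d_o1 = 1/(-22.0) − 1/(34.0) = -0.07487, so d_i1 = -13.36 cm.
The intermediate image is 13.36 cm to the left of lens 1 (virtual), which is 103 − (-13.36) = 116.4 cm to the left of lens 2, so d_o2 = +116.4 cm.
Lens 2: 1/d_i2 = 1/f₂ − 1/d_o2 = 1/(24.0) − 1/(116.4) = 0.03308, so d_i2 = 30.2 cm.
The final image is real, 30.2 cm to the right of lens 2 (overall magnification ≈ -0.10).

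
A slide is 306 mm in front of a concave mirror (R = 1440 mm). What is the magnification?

f = R/2 = 1440/2 = 720.0 mm.
1/d_i = 1/f − 1/d_o = 1/(720.0) − 1/(306) = -0.001879, so d_i = -532.2 mm.
m = −d_i/d_o = −(-532.2)/(306) = +1.74.
The image is virtual, upright and enlarged, behind the mirror.

m = +1.74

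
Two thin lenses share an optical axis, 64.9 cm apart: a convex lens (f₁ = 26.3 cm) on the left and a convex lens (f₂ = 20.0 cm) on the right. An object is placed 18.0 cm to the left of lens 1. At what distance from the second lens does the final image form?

Lens 1: 1/d_i1 = 1/f₁ − 1/d_o1 = 1/(26.3) − 1/(18.0) = -0.01753, so d_i1 = -57.04 cm.
The intermediate image is 57.04 cm to the left of lens 1 (virtual), which is 64.9 − (-57.04) = 121.9 cm to the left of lens 2, so d_o2 = +121.9 cm.
Lens 2: 1/d_i2 = 1/f₂ − 1/d_o2 = 1/(20.0) − 1/(121.9) = 0.04180, so d_i2 = 23.9 cm.
The final image is real, 23.9 cm to the right of lens 2 (overall magnification ≈ -0.62).

23.9 cm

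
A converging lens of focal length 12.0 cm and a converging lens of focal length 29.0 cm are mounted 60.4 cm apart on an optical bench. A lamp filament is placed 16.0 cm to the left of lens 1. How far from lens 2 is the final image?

Lens 1: 1/d_i1 = 1/f₁ − 1/d_o1 = 1/(12.0) − 1/(16.0) = 0.02083, so d_i1 = 48.00 cm.
The intermediate image is 48.00 cm to the right of lens 1, which is 60.4 − (48.00) = 12.40 cm to the left of lens 2, so d_o2 = +12.40 cm.
Lens 2: 1/d_i2 = 1/f₂ − 1/d_o2 = 1/(29.0) − 1/(12.40) = -0.04616, so d_i2 = -21.7 cm.
The final image is virtual, 21.7 cm to the left of lens 2 (overall magnification ≈ -5.2).

21.7 cm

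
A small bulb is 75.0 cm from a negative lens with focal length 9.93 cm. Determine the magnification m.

m = +0.117

For a negative lens, f = -9.93 cm.
1/d_i = 1/f − 1/d_o = 1/(-9.930) − 1/(75.0) = -0.1140, so d_i = -8.769 cm.
m = −d_i/d_o = −(-8.769)/(75.0) = +0.117.
The image is virtual, upright and reduced, on the same side as the object.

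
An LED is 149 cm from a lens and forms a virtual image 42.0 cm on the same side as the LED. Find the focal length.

Virtual image ⇒ d_i = −42.0 cm.
1/f = 1/d_o + 1/d_i = 1/(149) + 1/(-42.0) = -0.01710, so f = -58.5 cm.
Since f is negative, the lens is diverging.

f = -58.5 cm (diverging)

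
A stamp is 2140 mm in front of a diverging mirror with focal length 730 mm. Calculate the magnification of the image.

For a diverging mirror, f = -730 mm.
1/d_i = 1/f − 1/d_o = 1/(-730.0) − 1/(2140) = -0.001837, so d_i = -544.3 mm.
m = −d_i/d_o = −(-544.3)/(2140) = +0.254.
The image is virtual, upright and reduced, behind the mirror.

m = +0.254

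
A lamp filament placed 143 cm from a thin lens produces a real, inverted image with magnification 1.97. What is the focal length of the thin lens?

m = −d_i/d_o ⇒ d_i = −m·d_o = −(-1.97)·(143) = 281.7 cm.
1/f = 1/d_o + 1/d_i = 1/(143) + 1/(281.7) = 0.01054, so f = 94.9 cm.
Since f is positive, the thin lens is converging.

f = 94.9 cm (converging)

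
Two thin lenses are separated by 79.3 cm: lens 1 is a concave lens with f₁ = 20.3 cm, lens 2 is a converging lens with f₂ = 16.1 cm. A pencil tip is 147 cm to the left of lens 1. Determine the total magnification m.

f₁ = −20.3 cm (diverging).
Lens 1: 1/d_i1 = 1/(-20.3) − 1/(147) = -0.05606, so d_i1 = -17.84 cm; m₁ = −d_i1/d_o1 = +0.1214.
d_o2 = 79.3 − (-17.84) = 97.14 cm.
Lens 2: 1/d_i2 = 1/(16.1) − 1/(97.14) = 0.05182, so d_i2 = 19.30 cm; m₂ = −d_i2/d_o2 = -0.1987.
m = m₁·m₂ = (+0.1214)(-0.1987) = -0.0241.

m = -0.0241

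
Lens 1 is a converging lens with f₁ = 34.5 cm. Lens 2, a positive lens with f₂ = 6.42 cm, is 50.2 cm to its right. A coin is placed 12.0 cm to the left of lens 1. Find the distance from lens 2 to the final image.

Lens 1: 1/d_i1 = 1/f₁ − 1/d_o1 = 1/(34.5) − 1/(12.0) = -0.05435, so d_i1 = -18.40 cm.
The intermediate image is 18.40 cm to the left of lens 1 (virtual), which is 50.2 − (-18.40) = 68.60 cm to the left of lens 2, so d_o2 = +68.60 cm.
Lens 2: 1/d_i2 = 1/f₂ − 1/d_o2 = 1/(6.42) − 1/(68.60) = 0.1412, so d_i2 = 7.08 cm.
The final image is real, 7.08 cm to the right of lens 2 (overall magnification ≈ -0.16).

7.08 cm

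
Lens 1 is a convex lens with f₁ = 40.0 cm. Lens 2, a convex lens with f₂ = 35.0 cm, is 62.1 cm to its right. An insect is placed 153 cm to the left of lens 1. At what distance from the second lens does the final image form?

10.3 cm

Lens 1: 1/d_i1 = 1/f₁ − 1/d_o1 = 1/(40.0) − 1/(153) = 0.01846, so d_i1 = 54.16 cm.
The intermediate image is 54.16 cm to the right of lens 1, which is 62.1 − (54.16) = 7.940 cm to the left of lens 2, so d_o2 = +7.940 cm.
Lens 2: 1/d_i2 = 1/f₂ − 1/d_o2 = 1/(35.0) − 1/(7.940) = -0.09737, so d_i2 = -10.3 cm.
The final image is virtual, 10.3 cm to the left of lens 2 (overall magnification ≈ -0.46).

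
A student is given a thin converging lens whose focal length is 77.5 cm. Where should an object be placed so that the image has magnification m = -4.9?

93.3 cm

m = −d_i/d_o ⇒ d_i = −m·d_o.
1/f = 1/d_o + 1/d_i = 1/d_o − 1/(m·d_o) = (1 − 1/m)/d_o, so d_o = f(1 − 1/m) = (77.50)(1 − 1/(-4.9)) = 93.3 cm.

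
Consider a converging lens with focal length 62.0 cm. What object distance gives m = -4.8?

74.9 cm

m = −d_i/d_o ⇒ d_i = −m·d_o.
1/f = 1/d_o + 1/d_i = 1/d_o − 1/(m·d_o) = (1 − 1/m)/d_o, so d_o = f(1 − 1/m) = (62.00)(1 − 1/(-4.8)) = 74.9 cm.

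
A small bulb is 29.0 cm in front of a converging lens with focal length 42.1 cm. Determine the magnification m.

1/d_i = 1/f − 1/d_o = 1/(42.10) − 1/(29.0) = -0.01073, so d_i = -93.20 cm.
m = −d_i/d_o = −(-93.20)/(29.0) = +3.21.
The image is virtual, upright and enlarged, on the same side as the object.

m = +3.21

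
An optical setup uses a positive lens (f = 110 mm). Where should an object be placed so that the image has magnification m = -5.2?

131 mm

m = −d_i/d_o ⇒ d_i = −m·d_o.
1/f = 1/d_o + 1/d_i = 1/d_o − 1/(m·d_o) = (1 − 1/m)/d_o, so d_o = f(1 − 1/m) = (110.0)(1 − 1/(-5.2)) = 131 mm.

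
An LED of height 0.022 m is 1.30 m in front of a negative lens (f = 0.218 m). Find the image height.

For a negative lens, f = -0.218 m.
1/d_i = 1/f − 1/d_o = 1/(-0.2180) − 1/(1.30) = -5.356, so d_i = -0.1867 m.
m = −d_i/d_o = +0.1436.
|h_i| = |m|·h_o = 0.1436 × 0.022 = 0.00316 m. The image is virtual, upright and reduced, on the same side as the object.

0.00316 m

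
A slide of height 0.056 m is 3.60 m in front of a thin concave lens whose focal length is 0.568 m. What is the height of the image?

0.00763 m

For a concave lens, f = -0.568 m.
1/d_i = 1/f − 1/d_o = 1/(-0.5680) − 1/(3.60) = -2.038, so d_i = -0.4906 m.
m = −d_i/d_o = +0.1363.
|h_i| = |m|·h_o = 0.1363 × 0.056 = 0.00763 m. The image is virtual, upright and reduced, on the same side as the object.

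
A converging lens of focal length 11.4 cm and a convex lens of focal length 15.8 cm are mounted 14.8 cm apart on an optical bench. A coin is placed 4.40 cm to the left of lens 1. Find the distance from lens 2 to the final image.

Lens 1: 1/d_i1 = 1/f₁ − 1/d_o1 = 1/(11.4) − 1/(4.40) = -0.1396, so d_i1 = -7.166 cm.
The intermediate image is 7.166 cm to the left of lens 1 (virtual), which is 14.8 − (-7.166) = 21.97 cm to the left of lens 2, so d_o2 = +21.97 cm.
Lens 2: 1/d_i2 = 1/f₂ − 1/d_o2 = 1/(15.8) − 1/(21.97) = 0.01777, so d_i2 = 56.3 cm.
The final image is real, 56.3 cm to the right of lens 2 (overall magnification ≈ -4.2).

56.3 cm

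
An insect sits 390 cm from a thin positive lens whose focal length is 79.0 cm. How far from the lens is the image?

Lens equation: 1/s_i = 1/f − 1/s_o = 1/(79.00) − 1/(390) = 0.01266 − 0.002564 = 0.01009, so s_i = 99.1 cm.
The image is real, inverted and reduced, on the far side of the lens.

99.1 cm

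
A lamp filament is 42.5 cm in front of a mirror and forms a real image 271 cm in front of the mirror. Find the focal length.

Real image ⇒ d_i = +271 cm.
1/f = 1/d_o + 1/d_i = 1/(42.5) + 1/(271) = 0.02722, so f = 36.7 cm.
Since f is positive, the mirror is concave.

f = 36.7 cm (concave)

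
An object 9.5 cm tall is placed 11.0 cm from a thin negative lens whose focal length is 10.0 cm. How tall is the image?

4.52 cm

For a negative lens, f = -10.0 cm.
1/d_i = 1/f − 1/d_o = 1/(-10.00) − 1/(11.0) = -0.1909, so d_i = -5.238 cm.
m = −d_i/d_o = +0.4762.
|h_i| = |m|·h_o = 0.4762 × 9.5 = 4.52 cm. The image is virtual, upright and reduced, on the same side as the object.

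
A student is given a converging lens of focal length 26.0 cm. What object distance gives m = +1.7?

m = −d_i/d_o ⇒ d_i = −m·d_o.
1/f = 1/d_o + 1/d_i = 1/d_o − 1/(m·d_o) = (1 − 1/m)/d_o, so d_o = f(1 − 1/m) = (26.00)(1 − 1/(+1.7)) = 10.7 cm.

10.7 cm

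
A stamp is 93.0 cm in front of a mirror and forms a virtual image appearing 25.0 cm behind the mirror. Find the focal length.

Virtual image ⇒ d_i = −25.0 cm.
1/f = 1/d_o + 1/d_i = 1/(93.0) + 1/(-25.0) = -0.02925, so f = -34.2 cm.
Since f is negative, the mirror is convex.

f = -34.2 cm (convex)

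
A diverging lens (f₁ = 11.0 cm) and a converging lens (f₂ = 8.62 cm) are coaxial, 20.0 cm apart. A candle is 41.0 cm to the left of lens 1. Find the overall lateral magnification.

m = -0.0909

f₁ = −11.0 cm (diverging).
Lens 1: 1/d_i1 = 1/(-11.0) − 1/(41.0) = -0.1153, so d_i1 = -8.673 cm; m₁ = −d_i1/d_o1 = +0.2115.
d_o2 = 20.0 − (-8.673) = 28.67 cm.
Lens 2: 1/d_i2 = 1/(8.62) − 1/(28.67) = 0.08113, so d_i2 = 12.33 cm; m₂ = −d_i2/d_o2 = -0.4299.
m = m₁·m₂ = (+0.2115)(-0.4299) = -0.0909.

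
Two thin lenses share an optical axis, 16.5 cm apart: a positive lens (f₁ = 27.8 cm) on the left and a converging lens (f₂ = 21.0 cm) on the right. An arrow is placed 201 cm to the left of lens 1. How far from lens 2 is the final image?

9.00 cm

Lens 1: 1/d_i1 = 1/f₁ − 1/d_o1 = 1/(27.8) − 1/(201) = 0.03100, so d_i1 = 32.26 cm.
The intermediate image is 32.26 cm to the right of lens 1, which lies 15.76 cm to the right of lens 2 — a virtual object — so d_o2 = −15.76 cm.
Lens 2: 1/d_i2 = 1/f₂ − 1/d_o2 = 1/(21.0) − 1/(-15.76) = 0.1111, so d_i2 = 9.00 cm.
The final image is real, 9.00 cm to the right of lens 2 (overall magnification ≈ -0.092).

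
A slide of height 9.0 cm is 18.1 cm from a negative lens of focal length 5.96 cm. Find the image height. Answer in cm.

2.23 cm

For a negative lens, f = -5.96 cm.
1/d_i = 1/f − 1/d_o = 1/(-5.960) − 1/(18.1) = -0.2230, so d_i = -4.484 cm.
m = −d_i/d_o = +0.2477.
|h_i| = |m|·h_o = 0.2477 × 9.0 = 2.23 cm. The image is virtual, upright and reduced, on the same side as the object.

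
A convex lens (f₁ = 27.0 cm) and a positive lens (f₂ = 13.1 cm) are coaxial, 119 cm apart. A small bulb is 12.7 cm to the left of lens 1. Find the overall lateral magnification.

m = -0.190

Lens 1: 1/d_i1 = 1/(27.0) − 1/(12.7) = -0.04170, so d_i1 = -23.98 cm; m₁ = −d_i1/d_o1 = +1.888.
d_o2 = 119 − (-23.98) = 143.0 cm.
Lens 2: 1/d_i2 = 1/(13.1) − 1/(143.0) = 0.06934, so d_i2 = 14.42 cm; m₂ = −d_i2/d_o2 = -0.1008.
m = m₁·m₂ = (+1.888)(-0.1008) = -0.190.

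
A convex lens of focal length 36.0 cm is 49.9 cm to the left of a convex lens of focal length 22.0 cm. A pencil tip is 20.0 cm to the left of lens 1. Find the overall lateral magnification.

m = -0.679

Lens 1: 1/d_i1 = 1/(36.0) − 1/(20.0) = -0.02222, so d_i1 = -45.00 cm; m₁ = −d_i1/d_o1 = +2.250.
d_o2 = 49.9 − (-45.00) = 94.90 cm.
Lens 2: 1/d_i2 = 1/(22.0) − 1/(94.90) = 0.03492, so d_i2 = 28.64 cm; m₂ = −d_i2/d_o2 = -0.3018.
m = m₁·m₂ = (+2.250)(-0.3018) = -0.679.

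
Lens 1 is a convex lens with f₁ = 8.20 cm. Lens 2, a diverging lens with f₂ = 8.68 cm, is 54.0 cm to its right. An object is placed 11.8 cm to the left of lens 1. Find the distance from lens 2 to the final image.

Lens 1: 1/d_i1 = 1/f₁ − 1/d_o1 = 1/(8.20) − 1/(11.8) = 0.03721, so d_i1 = 26.88 cm.
The intermediate image is 26.88 cm to the right of lens 1, which is 54.0 − (26.88) = 27.12 cm to the left of lens 2, so d_o2 = +27.12 cm.
Lens 2 is diverging, so f₂ = −8.68 cm.
Lens 2: 1/d_i2 = 1/f₂ − 1/d_o2 = 1/(-8.68) − 1/(27.12) = -0.1521, so d_i2 = -6.58 cm.
The final image is virtual, 6.58 cm to the left of lens 2 (overall magnification ≈ -0.55).

6.58 cm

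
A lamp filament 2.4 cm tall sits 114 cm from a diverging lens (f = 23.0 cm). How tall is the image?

For a diverging lens, f = -23.0 cm.
1/d_i = 1/f − 1/d_o = 1/(-23.00) − 1/(114) = -0.05225, so d_i = -19.14 cm.
m = −d_i/d_o = +0.1679.
|h_i| = |m|·h_o = 0.1679 × 2.4 = 0.403 cm. The image is virtual, upright and reduced, on the same side as the object.

0.403 cm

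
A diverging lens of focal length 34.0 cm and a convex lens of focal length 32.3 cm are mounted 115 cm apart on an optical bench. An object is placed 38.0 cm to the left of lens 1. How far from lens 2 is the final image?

42.7 cm

Lens 1 is diverging, so f₁ = −34.0 cm.
Lens 1: 1/d_i1 = 1/f₁ − 1/d_o1 = 1/(-34.0) − 1/(38.0) = -0.05573, so d_i1 = -17.94 cm.
The intermediate image is 17.94 cm to the left of lens 1 (virtual), which is 115 − (-17.94) = 132.9 cm to the left of lens 2, so d_o2 = +132.9 cm.
Lens 2: 1/d_i2 = 1/f₂ − 1/d_o2 = 1/(32.3) − 1/(132.9) = 0.02344, so d_i2 = 42.7 cm.
The final image is real, 42.7 cm to the right of lens 2 (overall magnification ≈ -0.15).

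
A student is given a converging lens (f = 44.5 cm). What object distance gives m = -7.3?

m = −d_i/d_o ⇒ d_i = −m·d_o.
1/f = 1/d_o + 1/d_i = 1/d_o − 1/(m·d_o) = (1 − 1/m)/d_o, so d_o = f(1 − 1/m) = (44.50)(1 − 1/(-7.3)) = 50.6 cm.

50.6 cm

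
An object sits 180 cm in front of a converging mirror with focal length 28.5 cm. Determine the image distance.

Mirror equation: 1/d_i = 1/f − 1/d_o = 1/(28.50) − 1/(180) = 0.03509 − 0.005556 = 0.02953, so d_i = 33.9 cm.
The image is real, inverted and reduced, in front of the mirror.

33.9 cm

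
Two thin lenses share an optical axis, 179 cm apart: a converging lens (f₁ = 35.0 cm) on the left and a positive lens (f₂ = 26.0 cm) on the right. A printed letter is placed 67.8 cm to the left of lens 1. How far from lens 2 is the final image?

34.4 cm

Lens 1: 1/d_i1 = 1/f₁ − 1/d_o1 = 1/(35.0) − 1/(67.8) = 0.01382, so d_i1 = 72.35 cm.
The intermediate image is 72.35 cm to the right of lens 1, which is 179 − (72.35) = 106.7 cm to the left of lens 2, so d_o2 = +106.7 cm.
Lens 2: 1/d_i2 = 1/f₂ − 1/d_o2 = 1/(26.0) − 1/(106.7) = 0.02909, so d_i2 = 34.4 cm.
The final image is real, 34.4 cm to the right of lens 2 (overall magnification ≈ 0.34).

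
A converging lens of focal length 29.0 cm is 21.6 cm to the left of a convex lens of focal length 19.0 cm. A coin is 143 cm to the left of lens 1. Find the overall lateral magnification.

Lens 1: 1/d_i1 = 1/(29.0) − 1/(143) = 0.02749, so d_i1 = 36.38 cm; m₁ = −d_i1/d_o1 = -0.2544.
d_o2 = 21.6 − (36.38) = -14.78 cm (virtual object).
Lens 2: 1/d_i2 = 1/(19.0) − 1/(-14.78) = 0.1203, so d_i2 = 8.313 cm; m₂ = −d_i2/d_o2 = +0.5625.
m = m₁·m₂ = (-0.2544)(+0.5625) = -0.143.

m = -0.143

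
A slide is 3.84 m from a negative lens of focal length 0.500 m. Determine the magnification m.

For a negative lens, f = -0.500 m.
1/d_i = 1/f − 1/d_o = 1/(-0.5000) − 1/(3.84) = -2.260, so d_i = -0.4424 m.
m = −d_i/d_o = −(-0.4424)/(3.84) = +0.115.
The image is virtual, upright and reduced, on the same side as the object.

m = +0.115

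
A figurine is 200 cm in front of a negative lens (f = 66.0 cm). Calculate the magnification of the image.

m = +0.248

For a negative lens, f = -66.0 cm.
1/d_i = 1/f − 1/d_o = 1/(-66.00) − 1/(200) = -0.02015, so d_i = -49.62 cm.
m = −d_i/d_o = −(-49.62)/(200) = +0.248.
The image is virtual, upright and reduced, on the same side as the object.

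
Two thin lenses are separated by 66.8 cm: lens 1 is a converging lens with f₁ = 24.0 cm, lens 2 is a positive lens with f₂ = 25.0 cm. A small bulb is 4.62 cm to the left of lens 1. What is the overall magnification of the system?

m = -0.651

Lens 1: 1/d_i1 = 1/(24.0) − 1/(4.62) = -0.1748, so d_i1 = -5.721 cm; m₁ = −d_i1/d_o1 = +1.238.
d_o2 = 66.8 − (-5.721) = 72.52 cm.
Lens 2: 1/d_i2 = 1/(25.0) − 1/(72.52) = 0.02621, so d_i2 = 38.15 cm; m₂ = −d_i2/d_o2 = -0.5261.
m = m₁·m₂ = (+1.238)(-0.5261) = -0.651.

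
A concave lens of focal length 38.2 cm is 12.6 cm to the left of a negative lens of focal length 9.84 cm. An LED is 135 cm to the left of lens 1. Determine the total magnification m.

m = +0.0416

f₁ = −38.2 cm (diverging).
Lens 1: 1/d_i1 = 1/(-38.2) − 1/(135) = -0.03359, so d_i1 = -29.77 cm; m₁ = −d_i1/d_o1 = +0.2205.
d_o2 = 12.6 − (-29.77) = 42.37 cm.
f₂ = −9.84 cm (diverging).
Lens 2: 1/d_i2 = 1/(-9.84) − 1/(42.37) = -0.1252, so d_i2 = -7.985 cm; m₂ = −d_i2/d_o2 = +0.1885.
m = m₁·m₂ = (+0.2205)(+0.1885) = +0.0416.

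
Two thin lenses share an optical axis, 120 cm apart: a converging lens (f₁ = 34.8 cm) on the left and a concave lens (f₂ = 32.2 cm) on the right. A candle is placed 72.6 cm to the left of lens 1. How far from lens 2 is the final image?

20.1 cm

Lens 1: 1/d_i1 = 1/f₁ − 1/d_o1 = 1/(34.8) − 1/(72.6) = 0.01496, so d_i1 = 66.84 cm.
The intermediate image is 66.84 cm to the right of lens 1, which is 120 − (66.84) = 53.16 cm to the left of lens 2, so d_o2 = +53.16 cm.
Lens 2 is diverging, so f₂ = −32.2 cm.
Lens 2: 1/d_i2 = 1/f₂ − 1/d_o2 = 1/(-32.2) − 1/(53.16) = -0.04987, so d_i2 = -20.1 cm.
The final image is virtual, 20.1 cm to the left of lens 2 (overall magnification ≈ -0.35).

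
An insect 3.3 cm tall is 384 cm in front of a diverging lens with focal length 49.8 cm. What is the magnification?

For a diverging lens, f = -49.8 cm.
1/d_i = 1/f − 1/d_o = 1/(-49.80) − 1/(384) = -0.02268, so d_i = -44.08 cm.
m = −d_i/d_o = −(-44.08)/(384) = +0.115.
The image is virtual, upright and reduced, on the same side as the object.

m = +0.115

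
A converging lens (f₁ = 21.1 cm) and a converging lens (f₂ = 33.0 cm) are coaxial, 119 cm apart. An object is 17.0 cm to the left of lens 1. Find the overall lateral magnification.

Lens 1: 1/d_i1 = 1/(21.1) − 1/(17.0) = -0.01143, so d_i1 = -87.49 cm; m₁ = −d_i1/d_o1 = +5.146.
d_o2 = 119 − (-87.49) = 206.5 cm.
Lens 2: 1/d_i2 = 1/(33.0) − 1/(206.5) = 0.02546, so d_i2 = 39.28 cm; m₂ = −d_i2/d_o2 = -0.1902.
m = m₁·m₂ = (+5.146)(-0.1902) = -0.979.

m = -0.979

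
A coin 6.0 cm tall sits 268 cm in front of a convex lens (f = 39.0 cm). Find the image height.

1/d_i = 1/f − 1/d_o = 1/(39.00) − 1/(268) = 0.02191, so d_i = 45.64 cm.
m = −d_i/d_o = -0.1703.
|h_i| = |m|·h_o = 0.1703 × 6.0 = 1.02 cm. The image is real, inverted and reduced, on the far side of the lens.

1.02 cm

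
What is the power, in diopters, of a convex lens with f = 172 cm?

P = +0.581 D

f = 172 cm = 1.72 m.
P = 1/f = 1/(1.72 m) = +0.581 D.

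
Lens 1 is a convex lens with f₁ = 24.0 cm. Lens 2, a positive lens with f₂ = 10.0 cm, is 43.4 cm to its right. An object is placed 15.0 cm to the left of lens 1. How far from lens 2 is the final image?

Lens 1: 1/d_i1 = 1/f₁ − 1/d_o1 = 1/(24.0) − 1/(15.0) = -0.02500, so d_i1 = -40.00 cm.
The intermediate image is 40.00 cm to the left of lens 1 (virtual), which is 43.4 − (-40.00) = 83.40 cm to the left of lens 2, so d_o2 = +83.40 cm.
Lens 2: 1/d_i2 = 1/f₂ − 1/d_o2 = 1/(10.0) − 1/(83.40) = 0.08801, so d_i2 = 11.4 cm.
The final image is real, 11.4 cm to the right of lens 2 (overall magnification ≈ -0.36).

11.4 cm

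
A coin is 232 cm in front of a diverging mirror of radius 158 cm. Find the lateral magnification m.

f = R/2 = 158/2 = 79.00 cm; for a diverging mirror, f = -79.00 cm.
1/d_i = 1/f − 1/d_o = 1/(-79.00) − 1/(232) = -0.01697, so d_i = -58.93 cm.
m = −d_i/d_o = −(-58.93)/(232) = +0.254.
The image is virtual, upright and reduced, behind the mirror.

m = +0.254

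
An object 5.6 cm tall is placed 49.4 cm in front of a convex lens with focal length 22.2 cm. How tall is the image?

1/d_i = 1/f − 1/d_o = 1/(22.20) − 1/(49.4) = 0.02480, so d_i = 40.32 cm.
m = −d_i/d_o = -0.8162.
|h_i| = |m|·h_o = 0.8162 × 5.6 = 4.57 cm. The image is real, inverted and reduced, on the far side of the lens.

4.57 cm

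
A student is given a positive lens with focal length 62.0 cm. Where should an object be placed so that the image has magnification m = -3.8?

78.3 cm

m = −d_i/d_o ⇒ d_i = −m·d_o.
1/f = 1/d_o + 1/d_i = 1/d_o − 1/(m·d_o) = (1 − 1/m)/d_o, so d_o = f(1 − 1/m) = (62.00)(1 − 1/(-3.8)) = 78.3 cm.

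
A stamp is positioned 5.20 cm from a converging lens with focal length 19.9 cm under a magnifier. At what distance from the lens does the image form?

Thin-lens equation: 1/q = 1/f − 1/p = 1/(19.90) − 1/(5.20) = 0.05025 − 0.1923 = -0.1421, so q = -7.04 cm.
The image is virtual, upright and enlarged, on the same side as the object.

7.04 cm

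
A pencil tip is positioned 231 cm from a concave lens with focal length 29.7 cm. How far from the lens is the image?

For a concave lens, f = -29.7 cm.
Lens equation: 1/s_i = 1/f − 1/s_o = 1/(-29.70) − 1/(231) = -0.03367 − 0.004329 = -0.03800, so s_i = -26.3 cm.
The image is virtual, upright and reduced, on the same side as the object.

26.3 cm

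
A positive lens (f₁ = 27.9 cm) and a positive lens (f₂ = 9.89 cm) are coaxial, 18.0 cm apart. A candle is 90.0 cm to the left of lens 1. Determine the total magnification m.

m = -0.137

Lens 1: 1/d_i1 = 1/(27.9) − 1/(90.0) = 0.02473, so d_i1 = 40.43 cm; m₁ = −d_i1/d_o1 = -0.4492.
d_o2 = 18.0 − (40.43) = -22.43 cm (virtual object).
Lens 2: 1/d_i2 = 1/(9.89) − 1/(-22.43) = 0.1457, so d_i2 = 6.864 cm; m₂ = −d_i2/d_o2 = +0.3060.
m = m₁·m₂ = (-0.4492)(+0.3060) = -0.137.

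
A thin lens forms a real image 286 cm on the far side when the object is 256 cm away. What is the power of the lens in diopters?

d_i = +286 cm.
1/f = 1/d_o + 1/d_i = 1/(256) + 1/(286) = 0.007403 cm⁻¹.
f = 135.1 cm = 1.351 m, so P = 1/f = +0.740 D.

P = +0.740 D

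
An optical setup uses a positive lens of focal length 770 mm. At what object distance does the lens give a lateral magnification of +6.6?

m = −d_i/d_o ⇒ d_i = −m·d_o.
1/f = 1/d_o + 1/d_i = 1/d_o − 1/(m·d_o) = (1 − 1/m)/d_o, so d_o = f(1 − 1/m) = (770.0)(1 − 1/(+6.6)) = 653 mm.

653 mm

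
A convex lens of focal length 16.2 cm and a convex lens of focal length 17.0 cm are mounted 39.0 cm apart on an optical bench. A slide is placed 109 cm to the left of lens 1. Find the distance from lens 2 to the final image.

114 cm

Lens 1: 1/d_i1 = 1/f₁ − 1/d_o1 = 1/(16.2) − 1/(109) = 0.05255, so d_i1 = 19.03 cm.
The intermediate image is 19.03 cm to the right of lens 1, which is 39.0 − (19.03) = 19.97 cm to the left of lens 2, so d_o2 = +19.97 cm.
Lens 2: 1/d_i2 = 1/f₂ − 1/d_o2 = 1/(17.0) − 1/(19.97) = 0.008748, so d_i2 = 114 cm.
The final image is real, 114 cm to the right of lens 2 (overall magnification ≈ 1.00).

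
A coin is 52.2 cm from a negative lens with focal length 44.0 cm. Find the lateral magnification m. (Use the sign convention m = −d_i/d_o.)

m = +0.457

For a negative lens, f = -44.0 cm.
1/d_i = 1/f − 1/d_o = 1/(-44.00) − 1/(52.2) = -0.04188, so d_i = -23.88 cm.
m = −d_i/d_o = −(-23.88)/(52.2) = +0.457.
The image is virtual, upright and reduced, on the same side as the object.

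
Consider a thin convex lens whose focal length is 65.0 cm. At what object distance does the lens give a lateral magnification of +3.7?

m = −d_i/d_o ⇒ d_i = −m·d_o.
1/f = 1/d_o + 1/d_i = 1/d_o − 1/(m·d_o) = (1 − 1/m)/d_o, so d_o = f(1 − 1/m) = (65.00)(1 − 1/(+3.7)) = 47.4 cm.

47.4 cm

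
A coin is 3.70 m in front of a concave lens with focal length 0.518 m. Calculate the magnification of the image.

For a concave lens, f = -0.518 m.
1/d_i = 1/f − 1/d_o = 1/(-0.5180) − 1/(3.70) = -2.201, so d_i = -0.4544 m.
m = −d_i/d_o = −(-0.4544)/(3.70) = +0.123.
The image is virtual, upright and reduced, on the same side as the object.

m = +0.123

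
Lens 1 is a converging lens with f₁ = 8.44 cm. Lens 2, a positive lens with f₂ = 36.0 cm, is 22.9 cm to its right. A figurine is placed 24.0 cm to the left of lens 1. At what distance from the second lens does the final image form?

13.6 cm

Lens 1: 1/d_i1 = 1/f₁ − 1/d_o1 = 1/(8.44) − 1/(24.0) = 0.07682, so d_i1 = 13.02 cm.
The intermediate image is 13.02 cm to the right of lens 1, which is 22.9 − (13.02) = 9.880 cm to the left of lens 2, so d_o2 = +9.880 cm.
Lens 2: 1/d_i2 = 1/f₂ − 1/d_o2 = 1/(36.0) − 1/(9.880) = -0.07344, so d_i2 = -13.6 cm.
The final image is virtual, 13.6 cm to the left of lens 2 (overall magnification ≈ -0.75).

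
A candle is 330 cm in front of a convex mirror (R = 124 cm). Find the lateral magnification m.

f = R/2 = 124/2 = 62.00 cm; for a convex mirror, f = -62.00 cm.
1/d_i = 1/f − 1/d_o = 1/(-62.00) − 1/(330) = -0.01916, so d_i = -52.19 cm.
m = −d_i/d_o = −(-52.19)/(330) = +0.158.
The image is virtual, upright and reduced, behind the mirror.

m = +0.158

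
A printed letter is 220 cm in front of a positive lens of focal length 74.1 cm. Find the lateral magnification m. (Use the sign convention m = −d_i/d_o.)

m = -0.508

1/d_i = 1/f − 1/d_o = 1/(74.10) − 1/(220) = 0.008950, so d_i = 111.7 cm.
m = −d_i/d_o = −(111.7)/(220) = -0.508.
The image is real, inverted and reduced, on the far side of the lens.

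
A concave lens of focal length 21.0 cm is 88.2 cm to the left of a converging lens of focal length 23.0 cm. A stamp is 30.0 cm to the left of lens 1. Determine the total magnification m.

f₁ = −21.0 cm (diverging).
Lens 1: 1/d_i1 = 1/(-21.0) − 1/(30.0) = -0.08095, so d_i1 = -12.35 cm; m₁ = −d_i1/d_o1 = +0.4117.
d_o2 = 88.2 − (-12.35) = 100.5 cm.
Lens 2: 1/d_i2 = 1/(23.0) − 1/(100.5) = 0.03353, so d_i2 = 29.83 cm; m₂ = −d_i2/d_o2 = -0.2968.
m = m₁·m₂ = (+0.4117)(-0.2968) = -0.122.

m = -0.122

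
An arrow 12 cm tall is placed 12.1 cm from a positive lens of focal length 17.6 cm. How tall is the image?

38.4 cm

1/d_i = 1/f − 1/d_o = 1/(17.60) − 1/(12.1) = -0.02583, so d_i = -38.72 cm.
m = −d_i/d_o = +3.200.
|h_i| = |m|·h_o = 3.200 × 12 = 38.4 cm. The image is virtual, upright and enlarged, on the same side as the object.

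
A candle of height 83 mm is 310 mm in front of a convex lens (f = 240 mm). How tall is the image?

285 mm

1/d_i = 1/f − 1/d_o = 1/(240.0) − 1/(310) = 0.0009409, so d_i = 1063 mm.
m = −d_i/d_o = -3.429.
|h_i| = |m|·h_o = 3.429 × 83 = 285 mm. The image is real, inverted and enlarged, on the far side of the lens.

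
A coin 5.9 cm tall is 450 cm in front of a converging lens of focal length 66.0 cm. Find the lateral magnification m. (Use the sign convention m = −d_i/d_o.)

1/d_i = 1/f − 1/d_o = 1/(66.00) − 1/(450) = 0.01293, so d_i = 77.34 cm.
m = −d_i/d_o = −(77.34)/(450) = -0.172.
The image is real, inverted and reduced, on the far side of the lens.

m = -0.172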